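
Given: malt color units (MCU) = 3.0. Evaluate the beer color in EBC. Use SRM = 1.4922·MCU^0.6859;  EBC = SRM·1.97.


SRM = 1.4922·3.0^0.6859 = 3.1702
EBC = 3.1702·1.97

6.2453 EBC


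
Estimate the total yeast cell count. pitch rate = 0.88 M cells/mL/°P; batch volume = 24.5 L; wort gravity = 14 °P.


cells (billions) = rate · V_L · °P
cells = 0.88 · 24.5 · 14

301.8400 billion cells


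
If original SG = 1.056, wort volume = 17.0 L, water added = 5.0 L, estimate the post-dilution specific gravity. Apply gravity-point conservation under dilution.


SG_new = 1 + (SG_old − 1)·V_old/(V_old + V_water)
pts = (1.056 − 1)·1000·17.0/(17.0 + 5.0) = 43.2727
SG_new = 1 + 43.2727/1000

1.0433


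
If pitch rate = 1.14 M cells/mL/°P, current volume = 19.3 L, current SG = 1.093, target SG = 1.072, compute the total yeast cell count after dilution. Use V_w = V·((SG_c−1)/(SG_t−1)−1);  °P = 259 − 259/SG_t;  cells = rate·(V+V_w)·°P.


V_w = 19.3·((1.093−1)/(1.072−1)−1) = 5.6292
V_final = 19.3 + 5.6292 = 24.9292
°P = 259 − 259/1.072 = 17.3955
cells = 1.14·24.9292·17.3955

494.3677 billion cells


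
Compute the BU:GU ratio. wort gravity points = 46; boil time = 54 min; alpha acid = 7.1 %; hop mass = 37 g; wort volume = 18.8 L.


U = 1.65·0.000125^(GP/1000)·(1−e^(−0.04t))/4.15;  IBU = (α/100)·m·U·1000/V;  BU:GU = IBU/GP
U = 1.65·0.000125^(46/1000)·(1−e^(−0.04·54))/4.15 = 0.2326
IBU = (7.1/100)·37·0.2326·1000/18.8 = 32.5072
BU:GU = 32.5072/46

0.7067


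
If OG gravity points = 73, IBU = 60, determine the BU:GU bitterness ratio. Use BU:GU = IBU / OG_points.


BU:GU = 60 / 73

0.8219


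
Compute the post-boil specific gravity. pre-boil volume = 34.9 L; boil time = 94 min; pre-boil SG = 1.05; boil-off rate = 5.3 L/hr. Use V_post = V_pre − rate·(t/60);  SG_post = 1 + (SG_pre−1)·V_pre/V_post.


V_post = 34.9 − 5.3·(94/60) = 26.5967
SG_post = 1 + (1.05 − 1)·34.9/26.5967

1.0656


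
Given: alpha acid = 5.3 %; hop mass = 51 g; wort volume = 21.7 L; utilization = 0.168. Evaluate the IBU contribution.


IBU = (α/100)·mass·U·1000 / V
IBU = (5.3/100)·51·0.168·1000 / 21.7

20.9265 IBU


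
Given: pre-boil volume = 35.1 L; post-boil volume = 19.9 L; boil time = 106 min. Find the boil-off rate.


rate = (V_pre − V_post) / (t_min/60)
rate = (35.1 − 19.9) / (106/60)

8.6038 L/hr


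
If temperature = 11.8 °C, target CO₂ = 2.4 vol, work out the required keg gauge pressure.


psi = vols/(0.01821 + 0.09011·e^(−0.04·T)) − 14.695
psi = 2.4/(0.01821 + 0.09011·e^(−0.04·11.8)) − 14.695

17.5559 psi


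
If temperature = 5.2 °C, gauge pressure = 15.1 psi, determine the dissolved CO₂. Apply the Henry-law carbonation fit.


vols = (P + 14.695)·(0.01821 + 0.09011·e^(−0.04·T))
vols = (15.1 + 14.695)·(0.01821 + 0.09011·e^(−0.04·5.2))

2.7232 volumes


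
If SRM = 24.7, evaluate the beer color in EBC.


EBC = SRM · 1.97
EBC = 24.7 · 1.97

48.6590 EBC


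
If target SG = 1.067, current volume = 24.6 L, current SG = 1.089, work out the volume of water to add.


V_water = V·((SG_curr − 1)/(SG_target − 1) − 1)
V_water = 24.6·((1.089 − 1)/(1.067 − 1) − 1)

8.0776 L


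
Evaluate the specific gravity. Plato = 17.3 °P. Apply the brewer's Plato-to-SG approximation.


SG = 259/(259 − P)
SG = 259/(259 − 17.3)

1.0716


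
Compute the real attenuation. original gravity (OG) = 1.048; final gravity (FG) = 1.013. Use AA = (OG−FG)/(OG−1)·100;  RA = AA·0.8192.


AA = (1.048 − 1.013)/(1.048 − 1)·100 = 72.9167
RA = 72.9167·0.8192

59.7333 %


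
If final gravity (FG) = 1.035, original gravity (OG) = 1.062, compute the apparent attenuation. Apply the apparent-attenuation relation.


AA = (OG − FG)/(OG − 1) · 100
AA = (1.062 − 1.035)/(1.062 − 1) · 100

43.5484 %


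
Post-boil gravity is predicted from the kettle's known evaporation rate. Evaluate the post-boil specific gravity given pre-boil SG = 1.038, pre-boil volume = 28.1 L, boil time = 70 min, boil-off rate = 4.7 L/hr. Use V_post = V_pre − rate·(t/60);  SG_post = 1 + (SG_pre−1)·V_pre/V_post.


V_post = 28.1 − 4.7·(70/60) = 22.6167
SG_post = 1 + (1.038 − 1)·28.1/22.6167

1.0472


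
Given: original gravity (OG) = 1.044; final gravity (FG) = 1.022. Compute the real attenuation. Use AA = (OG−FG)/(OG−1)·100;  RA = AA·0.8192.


AA = (1.044 − 1.022)/(1.044 − 1)·100 = 50.0000
RA = 50.0000·0.8192

40.9600 %


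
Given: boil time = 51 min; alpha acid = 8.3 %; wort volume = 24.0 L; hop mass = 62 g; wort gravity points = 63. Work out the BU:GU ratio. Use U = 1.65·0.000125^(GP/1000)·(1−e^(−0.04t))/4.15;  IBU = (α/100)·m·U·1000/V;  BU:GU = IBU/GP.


U = 1.65·0.000125^(63/1000)·(1−e^(−0.04·51))/4.15 = 0.1964
IBU = (8.3/100)·62·0.1964·1000/24.0 = 42.1022
BU:GU = 42.1022/63

0.6683


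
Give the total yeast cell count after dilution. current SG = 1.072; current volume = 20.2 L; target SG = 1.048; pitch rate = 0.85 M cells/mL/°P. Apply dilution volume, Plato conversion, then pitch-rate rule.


V_w = V·((SG_c−1)/(SG_t−1)−1);  °P = 259 − 259/SG_t;  cells = rate·(V+V_w)·°P
V_w = 20.2·((1.072−1)/(1.048−1)−1) = 10.1000
V_final = 20.2 + 10.1000 = 30.3000
°P = 259 − 259/1.048 = 11.8626
cells = 0.85·30.3000·11.8626

305.5211 billion cells


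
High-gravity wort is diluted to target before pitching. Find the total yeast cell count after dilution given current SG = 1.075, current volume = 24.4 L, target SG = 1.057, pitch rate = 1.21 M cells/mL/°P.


V_w = V·((SG_c−1)/(SG_t−1)−1);  °P = 259 − 259/SG_t;  cells = rate·(V+V_w)·°P
V_w = 24.4·((1.075−1)/(1.057−1)−1) = 7.7053
V_final = 24.4 + 7.7053 = 32.1053
°P = 259 − 259/1.057 = 13.9669
cells = 1.21·32.1053·13.9669

542.5768 billion cells


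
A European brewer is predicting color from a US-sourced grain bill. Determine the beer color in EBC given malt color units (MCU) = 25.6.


SRM = 1.4922·MCU^0.6859;  EBC = SRM·1.97
SRM = 1.4922·25.6^0.6859 = 13.7955
EBC = 13.7955·1.97

27.1772 EBC


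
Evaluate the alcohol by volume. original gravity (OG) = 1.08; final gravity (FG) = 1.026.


ABV = (OG − FG) · 131.25
ABV = (1.08 − 1.026) · 131.25

7.0875 % ABV


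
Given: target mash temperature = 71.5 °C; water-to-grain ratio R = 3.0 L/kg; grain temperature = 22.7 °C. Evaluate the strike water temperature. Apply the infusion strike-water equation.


T_strike = (0.41/R)·(T_mash − T_grain) + T_mash
T_strike = (0.41/3.0)·(71.5 − 22.7) + 71.5

78.1693 °C


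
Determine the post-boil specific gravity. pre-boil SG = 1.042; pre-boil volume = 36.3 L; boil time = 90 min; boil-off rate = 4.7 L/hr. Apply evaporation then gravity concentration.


V_post = V_pre − rate·(t/60);  SG_post = 1 + (SG_pre−1)·V_pre/V_post
V_post = 36.3 − 4.7·(90/60) = 29.2500
SG_post = 1 + (1.042 − 1)·36.3/29.2500

1.0521


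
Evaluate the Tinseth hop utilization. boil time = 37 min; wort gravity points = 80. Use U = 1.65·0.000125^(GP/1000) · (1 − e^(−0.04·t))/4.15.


bigness = 1.65·0.000125^(80/1000) = 0.8040
boil_factor = (1 − e^(−0.04·37))/4.15 = 0.1861
U = 0.8040 · 0.1861

0.1496


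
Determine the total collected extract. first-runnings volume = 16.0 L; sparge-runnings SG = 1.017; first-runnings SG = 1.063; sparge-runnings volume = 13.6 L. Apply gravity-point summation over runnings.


total = Σ (SG_i − 1)·1000·V_i
first = (1.063 − 1)·1000·16.0 = 1008.0000
sparge = (1.017 − 1)·1000·13.6 = 231.2000
total = 1008.0000 + 231.2000

1239.2000 gravity·L


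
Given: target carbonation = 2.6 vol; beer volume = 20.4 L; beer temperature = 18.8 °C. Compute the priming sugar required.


residual = 14.695·(0.01821 + 0.09011·e^(−0.04·T));  sugar = (target − residual)·4.0·V
residual = 14.695·(0.01821 + 0.09011·e^(−0.04·18.8)) = 0.8918
sugar = (2.6 − 0.8918)·4.0·20.4

139.3860 g


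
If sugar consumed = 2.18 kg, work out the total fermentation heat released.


Q = m_sugar · 590 kJ/kg
Q = 2.18 · 590

1286.2000 kJ


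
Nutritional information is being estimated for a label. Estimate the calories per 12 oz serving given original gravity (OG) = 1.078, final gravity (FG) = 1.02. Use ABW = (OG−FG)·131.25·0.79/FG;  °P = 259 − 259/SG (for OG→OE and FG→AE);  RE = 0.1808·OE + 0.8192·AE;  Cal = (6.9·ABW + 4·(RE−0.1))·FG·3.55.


ABW = (1.078 − 1.02)·131.25·0.79/1.02 = 5.8960
OE = 259 − 259/1.078 = 18.7403 °P
AE = 259 − 259/1.02 = 5.0784 °P
RE = 0.1808·18.7403 + 0.8192·5.0784 = 7.5485 °P
Cal = (6.9·5.8960 + 4·(7.5485−0.1))·1.02·3.55

255.1938 kcal


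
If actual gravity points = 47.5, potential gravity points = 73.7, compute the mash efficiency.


efficiency = actual / potential × 100
efficiency = 47.5 / 73.7 × 100

64.4505 %


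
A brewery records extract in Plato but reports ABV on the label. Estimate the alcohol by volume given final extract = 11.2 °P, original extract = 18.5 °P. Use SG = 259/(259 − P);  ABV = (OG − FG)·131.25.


OG = 259/(259 − 18.5) = 1.0769
FG = 259/(259 − 11.2) = 1.0452
ABV = (1.0769 − 1.0452)·131.25

4.1640 % ABV


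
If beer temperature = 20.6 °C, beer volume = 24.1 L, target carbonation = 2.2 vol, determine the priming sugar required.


residual = 14.695·(0.01821 + 0.09011·e^(−0.04·T));  sugar = (target − residual)·4.0·V
residual = 14.695·(0.01821 + 0.09011·e^(−0.04·20.6)) = 0.8485
sugar = (2.2 − 0.8485)·4.0·24.1

130.2872 g


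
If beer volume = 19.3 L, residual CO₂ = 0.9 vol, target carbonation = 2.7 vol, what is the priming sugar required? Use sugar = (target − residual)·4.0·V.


sugar = (2.7 − 0.9)·4.0·19.3

138.9600 g


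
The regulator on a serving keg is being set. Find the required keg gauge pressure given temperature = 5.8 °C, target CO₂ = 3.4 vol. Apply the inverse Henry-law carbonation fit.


psi = vols/(0.01821 + 0.09011·e^(−0.04·T)) − 14.695
psi = 3.4/(0.01821 + 0.09011·e^(−0.04·5.8)) − 14.695

23.2250 psi


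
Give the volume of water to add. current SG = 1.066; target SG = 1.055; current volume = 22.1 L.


V_water = V·((SG_curr − 1)/(SG_target − 1) − 1)
V_water = 22.1·((1.066 − 1)/(1.055 − 1) − 1)

4.4200 L


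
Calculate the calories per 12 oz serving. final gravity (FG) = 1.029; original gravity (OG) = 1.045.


ABW = (OG−FG)·131.25·0.79/FG;  °P = 259 − 259/SG (for OG→OE and FG→AE);  RE = 0.1808·OE + 0.8192·AE;  Cal = (6.9·ABW + 4·(RE−0.1))·FG·3.55
ABW = (1.045 − 1.029)·131.25·0.79/1.029 = 1.6122
OE = 259 − 259/1.045 = 11.1531 °P
AE = 259 − 259/1.029 = 7.2993 °P
RE = 0.1808·11.1531 + 0.8192·7.2993 = 7.9961 °P
Cal = (6.9·1.6122 + 4·(7.9961−0.1))·1.029·3.55

156.0132 kcal


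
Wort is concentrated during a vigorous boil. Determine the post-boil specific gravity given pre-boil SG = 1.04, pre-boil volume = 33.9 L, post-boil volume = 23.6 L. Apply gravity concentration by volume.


SG_post = 1 + (SG_pre − 1)·V_pre/V_post
pts_pre = (1.04 − 1)·1000 = 40.0000
pts_post = 40.0000·33.9/23.6 = 57.4576
SG_post = 1 + 57.4576/1000

1.0575


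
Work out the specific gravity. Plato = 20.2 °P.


SG = 259/(259 − P)
SG = 259/(259 − 20.2)

1.0846


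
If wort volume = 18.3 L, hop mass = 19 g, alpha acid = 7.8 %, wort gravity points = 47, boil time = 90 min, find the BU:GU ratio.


U = 1.65·0.000125^(GP/1000)·(1−e^(−0.04t))/4.15;  IBU = (α/100)·m·U·1000/V;  BU:GU = IBU/GP
U = 1.65·0.000125^(47/1000)·(1−e^(−0.04·90))/4.15 = 0.2535
IBU = (7.8/100)·19·0.2535·1000/18.3 = 20.5284
BU:GU = 20.5284/47

0.4368


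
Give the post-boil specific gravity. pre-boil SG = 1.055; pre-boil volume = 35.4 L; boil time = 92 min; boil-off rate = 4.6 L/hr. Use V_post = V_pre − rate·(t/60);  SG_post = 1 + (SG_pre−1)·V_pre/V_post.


V_post = 35.4 − 4.6·(92/60) = 28.3467
SG_post = 1 + (1.055 − 1)·35.4/28.3467

1.0687


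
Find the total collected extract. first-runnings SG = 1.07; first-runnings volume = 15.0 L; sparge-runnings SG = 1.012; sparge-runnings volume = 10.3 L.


total = Σ (SG_i − 1)·1000·V_i
first = (1.07 − 1)·1000·15.0 = 1050.0000
sparge = (1.012 − 1)·1000·10.3 = 123.6000
total = 1050.0000 + 123.6000

1173.6000 gravity·L


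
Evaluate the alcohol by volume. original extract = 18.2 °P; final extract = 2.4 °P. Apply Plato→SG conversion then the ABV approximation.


SG = 259/(259 − P);  ABV = (OG − FG)·131.25
OG = 259/(259 − 18.2) = 1.0756
FG = 259/(259 − 2.4) = 1.0094
ABV = (1.0756 − 1.0094)·131.25

8.6925 % ABV


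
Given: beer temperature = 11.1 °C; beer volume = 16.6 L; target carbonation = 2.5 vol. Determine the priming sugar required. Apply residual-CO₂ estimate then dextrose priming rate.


residual = 14.695·(0.01821 + 0.09011·e^(−0.04·T));  sugar = (target − residual)·4.0·V
residual = 14.695·(0.01821 + 0.09011·e^(−0.04·11.1)) = 1.1170
sugar = (2.5 − 1.1170)·4.0·16.6

91.8310 g


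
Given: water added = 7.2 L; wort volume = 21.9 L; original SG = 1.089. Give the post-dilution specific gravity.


SG_new = 1 + (SG_old − 1)·V_old/(V_old + V_water)
pts = (1.089 − 1)·1000·21.9/(21.9 + 7.2) = 66.9794
SG_new = 1 + 66.9794/1000

1.0670


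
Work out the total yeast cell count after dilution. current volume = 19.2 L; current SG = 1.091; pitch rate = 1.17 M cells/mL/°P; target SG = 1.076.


V_w = V·((SG_c−1)/(SG_t−1)−1);  °P = 259 − 259/SG_t;  cells = rate·(V+V_w)·°P
V_w = 19.2·((1.091−1)/(1.076−1)−1) = 3.7895
V_final = 19.2 + 3.7895 = 22.9895
°P = 259 − 259/1.076 = 18.2937
cells = 1.17·22.9895·18.2937

492.0576 billion cells


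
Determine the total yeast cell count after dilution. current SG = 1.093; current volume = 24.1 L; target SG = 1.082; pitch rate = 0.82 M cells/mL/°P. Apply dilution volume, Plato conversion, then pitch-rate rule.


V_w = V·((SG_c−1)/(SG_t−1)−1);  °P = 259 − 259/SG_t;  cells = rate·(V+V_w)·°P
V_w = 24.1·((1.093−1)/(1.082−1)−1) = 3.2329
V_final = 24.1 + 3.2329 = 27.3329
°P = 259 − 259/1.082 = 19.6285
cells = 0.82·27.3329·19.6285

439.9328 billion cells


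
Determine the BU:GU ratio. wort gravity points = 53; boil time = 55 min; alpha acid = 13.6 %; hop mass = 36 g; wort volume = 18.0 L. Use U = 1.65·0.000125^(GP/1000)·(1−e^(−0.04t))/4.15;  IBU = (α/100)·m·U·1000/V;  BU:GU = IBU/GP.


U = 1.65·0.000125^(53/1000)·(1−e^(−0.04·55))/4.15 = 0.2196
IBU = (13.6/100)·36·0.2196·1000/18.0 = 59.7226
BU:GU = 59.7226/53

1.1268


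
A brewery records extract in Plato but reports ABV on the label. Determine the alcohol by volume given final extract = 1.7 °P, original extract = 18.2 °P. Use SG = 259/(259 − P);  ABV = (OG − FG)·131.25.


OG = 259/(259 − 18.2) = 1.0756
FG = 259/(259 − 1.7) = 1.0066
ABV = (1.0756 − 1.0066)·131.25

9.0529 % ABV


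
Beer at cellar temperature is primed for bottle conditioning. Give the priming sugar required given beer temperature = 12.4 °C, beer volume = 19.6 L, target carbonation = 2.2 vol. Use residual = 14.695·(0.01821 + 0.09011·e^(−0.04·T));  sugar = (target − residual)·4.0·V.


residual = 14.695·(0.01821 + 0.09011·e^(−0.04·12.4)) = 1.0740
sugar = (2.2 − 1.0740)·4.0·19.6

88.2813 g


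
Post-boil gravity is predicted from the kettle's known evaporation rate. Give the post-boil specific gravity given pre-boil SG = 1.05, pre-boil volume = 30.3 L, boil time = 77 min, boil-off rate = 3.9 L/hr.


V_post = V_pre − rate·(t/60);  SG_post = 1 + (SG_pre−1)·V_pre/V_post
V_post = 30.3 − 3.9·(77/60) = 25.2950
SG_post = 1 + (1.05 − 1)·30.3/25.2950

1.0599


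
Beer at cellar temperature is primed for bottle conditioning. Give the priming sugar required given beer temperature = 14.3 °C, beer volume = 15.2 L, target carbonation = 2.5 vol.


residual = 14.695·(0.01821 + 0.09011·e^(−0.04·T));  sugar = (target − residual)·4.0·V
residual = 14.695·(0.01821 + 0.09011·e^(−0.04·14.3)) = 1.0149
sugar = (2.5 − 1.0149)·4.0·15.2

90.2911 g


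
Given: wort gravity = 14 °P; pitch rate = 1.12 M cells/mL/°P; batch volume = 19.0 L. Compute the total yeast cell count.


cells (billions) = rate · V_L · °P
cells = 1.12 · 19.0 · 14

297.9200 billion cells


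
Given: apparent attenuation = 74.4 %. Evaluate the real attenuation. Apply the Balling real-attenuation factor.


RA = AA · 0.8192
RA = 74.4 · 0.8192

60.9485 %


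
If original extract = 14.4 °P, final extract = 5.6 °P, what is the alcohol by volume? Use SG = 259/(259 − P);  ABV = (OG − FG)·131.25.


OG = 259/(259 − 14.4) = 1.0589
FG = 259/(259 − 5.6) = 1.0221
ABV = (1.0589 − 1.0221)·131.25

4.8263 % ABV


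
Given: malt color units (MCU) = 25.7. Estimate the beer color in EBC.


SRM = 1.4922·MCU^0.6859;  EBC = SRM·1.97
SRM = 1.4922·25.7^0.6859 = 13.8325
EBC = 13.8325·1.97

27.2500 EBC


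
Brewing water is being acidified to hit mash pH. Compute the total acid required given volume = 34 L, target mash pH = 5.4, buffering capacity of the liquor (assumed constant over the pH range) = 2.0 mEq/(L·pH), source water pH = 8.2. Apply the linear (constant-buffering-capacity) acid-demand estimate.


acid = buffering capacity · (pH_source − pH_target) · V
acid = 2.0 · (8.2 − 5.4) · 34

190.4000 mEq


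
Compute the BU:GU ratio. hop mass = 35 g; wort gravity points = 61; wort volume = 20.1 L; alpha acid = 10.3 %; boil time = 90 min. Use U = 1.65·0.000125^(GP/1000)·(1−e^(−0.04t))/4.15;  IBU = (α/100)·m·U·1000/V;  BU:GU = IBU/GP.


U = 1.65·0.000125^(61/1000)·(1−e^(−0.04·90))/4.15 = 0.2235
IBU = (10.3/100)·35·0.2235·1000/20.1 = 40.0890
BU:GU = 40.0890/61

0.6572


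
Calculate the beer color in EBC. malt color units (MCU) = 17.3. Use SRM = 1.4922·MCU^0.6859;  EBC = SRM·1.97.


SRM = 1.4922·17.3^0.6859 = 10.5439
EBC = 10.5439·1.97

20.7716 EBC


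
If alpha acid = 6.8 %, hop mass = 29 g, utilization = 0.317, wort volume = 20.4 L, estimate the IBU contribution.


IBU = (α/100)·mass·U·1000 / V
IBU = (6.8/100)·29·0.317·1000 / 20.4

30.6433 IBU


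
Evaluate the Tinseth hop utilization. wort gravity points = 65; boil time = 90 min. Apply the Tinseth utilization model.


U = 1.65·0.000125^(GP/1000) · (1 − e^(−0.04·t))/4.15
bigness = 1.65·0.000125^(65/1000) = 0.9200
boil_factor = (1 − e^(−0.04·90))/4.15 = 0.2344
U = 0.9200 · 0.2344

0.2156


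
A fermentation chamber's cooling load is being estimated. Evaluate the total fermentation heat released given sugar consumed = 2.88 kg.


Q = m_sugar · 590 kJ/kg
Q = 2.88 · 590

1699.2000 kJ


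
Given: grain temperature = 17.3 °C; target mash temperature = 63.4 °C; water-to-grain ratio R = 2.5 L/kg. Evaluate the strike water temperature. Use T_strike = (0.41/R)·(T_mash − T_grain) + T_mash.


T_strike = (0.41/2.5)·(63.4 − 17.3) + 63.4

70.9604 °C


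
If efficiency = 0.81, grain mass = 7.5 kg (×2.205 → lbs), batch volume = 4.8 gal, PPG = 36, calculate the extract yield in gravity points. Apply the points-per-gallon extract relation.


points = lbs × PPG × eff / vol
lbs = 7.5 × 2.205 = 16.5375
points = 16.5375 × 36 × 0.81 / 4.8

100.4653 points


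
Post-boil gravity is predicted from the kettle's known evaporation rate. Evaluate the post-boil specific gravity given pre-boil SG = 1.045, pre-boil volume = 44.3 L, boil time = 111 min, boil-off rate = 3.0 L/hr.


V_post = V_pre − rate·(t/60);  SG_post = 1 + (SG_pre−1)·V_pre/V_post
V_post = 44.3 − 3.0·(111/60) = 38.7500
SG_post = 1 + (1.045 − 1)·44.3/38.7500

1.0514


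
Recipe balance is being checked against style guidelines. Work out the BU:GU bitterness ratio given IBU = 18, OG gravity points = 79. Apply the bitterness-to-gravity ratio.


BU:GU = IBU / OG_points
BU:GU = 18 / 79

0.2278


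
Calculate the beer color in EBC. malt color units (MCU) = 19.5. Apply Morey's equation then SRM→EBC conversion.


SRM = 1.4922·MCU^0.6859;  EBC = SRM·1.97
SRM = 1.4922·19.5^0.6859 = 11.4462
EBC = 11.4462·1.97

22.5490 EBC


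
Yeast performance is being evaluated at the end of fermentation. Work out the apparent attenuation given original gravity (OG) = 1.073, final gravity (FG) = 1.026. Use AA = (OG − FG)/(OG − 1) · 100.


AA = (1.073 − 1.026)/(1.073 − 1) · 100

64.3836 %


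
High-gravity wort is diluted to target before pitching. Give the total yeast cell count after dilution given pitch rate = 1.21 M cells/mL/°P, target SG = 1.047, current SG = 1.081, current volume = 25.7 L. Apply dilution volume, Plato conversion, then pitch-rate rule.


V_w = V·((SG_c−1)/(SG_t−1)−1);  °P = 259 − 259/SG_t;  cells = rate·(V+V_w)·°P
V_w = 25.7·((1.081−1)/(1.047−1)−1) = 18.5915
V_final = 25.7 + 18.5915 = 44.2915
°P = 259 − 259/1.047 = 11.6266
cells = 1.21·44.2915·11.6266

623.0983 billion cells


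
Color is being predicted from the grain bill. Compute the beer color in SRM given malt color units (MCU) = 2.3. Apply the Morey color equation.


SRM = 1.4922 · MCU^0.6859
SRM = 1.4922 · 2.3^0.6859

2.6420 SRM


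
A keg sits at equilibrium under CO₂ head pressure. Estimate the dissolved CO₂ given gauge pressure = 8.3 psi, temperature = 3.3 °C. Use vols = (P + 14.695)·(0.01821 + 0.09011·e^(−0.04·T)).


vols = (8.3 + 14.695)·(0.01821 + 0.09011·e^(−0.04·3.3))

2.2346 volumes


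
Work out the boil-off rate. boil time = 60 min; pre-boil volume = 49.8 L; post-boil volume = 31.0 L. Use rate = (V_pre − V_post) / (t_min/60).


rate = (49.8 − 31.0) / (60/60)

18.8000 L/hr


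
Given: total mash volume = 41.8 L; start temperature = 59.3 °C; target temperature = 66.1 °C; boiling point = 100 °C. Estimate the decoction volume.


V_dec = V_total·(T_target − T_start)/(T_boil − T_start)
V_dec = 41.8·(66.1 − 59.3)/(100 − 59.3)

6.9838 L


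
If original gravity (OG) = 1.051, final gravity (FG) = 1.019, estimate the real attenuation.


AA = (OG−FG)/(OG−1)·100;  RA = AA·0.8192
AA = (1.051 − 1.019)/(1.051 − 1)·100 = 62.7451
RA = 62.7451·0.8192

51.4008 %


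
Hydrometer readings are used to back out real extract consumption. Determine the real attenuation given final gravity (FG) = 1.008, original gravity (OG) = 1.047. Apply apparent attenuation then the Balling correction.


AA = (OG−FG)/(OG−1)·100;  RA = AA·0.8192
AA = (1.047 − 1.008)/(1.047 − 1)·100 = 82.9787
RA = 82.9787·0.8192

67.9762 %


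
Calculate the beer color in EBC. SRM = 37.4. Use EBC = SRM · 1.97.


EBC = 37.4 · 1.97

73.6780 EBC


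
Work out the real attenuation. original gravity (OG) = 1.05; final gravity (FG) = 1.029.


AA = (OG−FG)/(OG−1)·100;  RA = AA·0.8192
AA = (1.05 − 1.029)/(1.05 − 1)·100 = 42.0000
RA = 42.0000·0.8192

34.4064 %


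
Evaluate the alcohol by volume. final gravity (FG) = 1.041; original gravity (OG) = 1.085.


ABV = (OG − FG) · 131.25
ABV = (1.085 − 1.041) · 131.25

5.7750 % ABV


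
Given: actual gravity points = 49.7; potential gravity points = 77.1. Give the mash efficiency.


efficiency = actual / potential × 100
efficiency = 49.7 / 77.1 × 100

64.4617 %


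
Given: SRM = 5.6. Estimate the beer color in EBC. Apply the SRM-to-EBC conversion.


EBC = SRM · 1.97
EBC = 5.6 · 1.97

11.0320 EBC


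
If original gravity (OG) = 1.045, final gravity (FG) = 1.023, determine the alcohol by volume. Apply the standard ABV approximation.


ABV = (OG − FG) · 131.25
ABV = (1.045 − 1.023) · 131.25

2.8875 % ABV


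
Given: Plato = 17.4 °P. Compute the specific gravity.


SG = 259/(259 − P)
SG = 259/(259 − 17.4)

1.0720


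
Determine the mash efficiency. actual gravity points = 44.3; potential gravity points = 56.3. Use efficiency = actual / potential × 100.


efficiency = 44.3 / 56.3 × 100

78.6856 %


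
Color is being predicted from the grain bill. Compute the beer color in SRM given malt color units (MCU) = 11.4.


SRM = 1.4922 · MCU^0.6859
SRM = 1.4922 · 11.4^0.6859

7.9206 SRM


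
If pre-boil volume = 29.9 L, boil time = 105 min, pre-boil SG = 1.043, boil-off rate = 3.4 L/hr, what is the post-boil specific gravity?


V_post = V_pre − rate·(t/60);  SG_post = 1 + (SG_pre−1)·V_pre/V_post
V_post = 29.9 − 3.4·(105/60) = 23.9500
SG_post = 1 + (1.043 − 1)·29.9/23.9500

1.0537


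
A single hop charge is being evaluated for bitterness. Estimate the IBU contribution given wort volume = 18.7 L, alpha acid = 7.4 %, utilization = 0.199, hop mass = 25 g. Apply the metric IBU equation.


IBU = (α/100)·mass·U·1000 / V
IBU = (7.4/100)·25·0.199·1000 / 18.7

19.6872 IBU


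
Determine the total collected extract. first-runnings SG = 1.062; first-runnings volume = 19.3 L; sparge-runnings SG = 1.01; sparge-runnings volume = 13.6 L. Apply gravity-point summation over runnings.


total = Σ (SG_i − 1)·1000·V_i
first = (1.062 − 1)·1000·19.3 = 1196.6000
sparge = (1.01 − 1)·1000·13.6 = 136.0000
total = 1196.6000 + 136.0000

1332.6000 gravity·L


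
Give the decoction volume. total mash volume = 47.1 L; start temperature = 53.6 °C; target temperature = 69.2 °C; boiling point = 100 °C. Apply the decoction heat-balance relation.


V_dec = V_total·(T_target − T_start)/(T_boil − T_start)
V_dec = 47.1·(69.2 − 53.6)/(100 − 53.6)

15.8353 L


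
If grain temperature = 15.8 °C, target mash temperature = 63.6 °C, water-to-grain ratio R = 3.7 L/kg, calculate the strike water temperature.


T_strike = (0.41/R)·(T_mash − T_grain) + T_mash
T_strike = (0.41/3.7)·(63.6 − 15.8) + 63.6

68.8968 °C


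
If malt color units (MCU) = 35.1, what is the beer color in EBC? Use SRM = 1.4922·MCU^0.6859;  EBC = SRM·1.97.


SRM = 1.4922·35.1^0.6859 = 17.1298
EBC = 17.1298·1.97

33.7458 EBC


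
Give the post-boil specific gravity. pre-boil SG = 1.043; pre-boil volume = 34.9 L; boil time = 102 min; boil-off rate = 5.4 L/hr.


V_post = V_pre − rate·(t/60);  SG_post = 1 + (SG_pre−1)·V_pre/V_post
V_post = 34.9 − 5.4·(102/60) = 25.7200
SG_post = 1 + (1.043 − 1)·34.9/25.7200

1.0583


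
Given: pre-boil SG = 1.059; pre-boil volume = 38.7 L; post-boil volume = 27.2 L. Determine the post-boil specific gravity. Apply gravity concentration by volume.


SG_post = 1 + (SG_pre − 1)·V_pre/V_post
pts_pre = (1.059 − 1)·1000 = 59.0000
pts_post = 59.0000·38.7/27.2 = 83.9449
SG_post = 1 + 83.9449/1000

1.0839


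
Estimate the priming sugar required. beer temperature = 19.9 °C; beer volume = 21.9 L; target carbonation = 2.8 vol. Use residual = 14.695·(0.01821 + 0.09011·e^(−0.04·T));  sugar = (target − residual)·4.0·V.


residual = 14.695·(0.01821 + 0.09011·e^(−0.04·19.9)) = 0.8650
sugar = (2.8 − 0.8650)·4.0·21.9

169.5089 g


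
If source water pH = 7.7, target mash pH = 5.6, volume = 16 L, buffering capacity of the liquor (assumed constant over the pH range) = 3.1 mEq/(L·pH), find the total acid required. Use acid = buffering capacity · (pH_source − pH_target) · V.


acid = 3.1 · (7.7 − 5.6) · 16

104.1600 mEq


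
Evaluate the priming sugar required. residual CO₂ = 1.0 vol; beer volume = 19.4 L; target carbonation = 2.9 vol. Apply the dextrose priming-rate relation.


sugar = (target − residual)·4.0·V
sugar = (2.9 − 1.0)·4.0·19.4

147.4400 g


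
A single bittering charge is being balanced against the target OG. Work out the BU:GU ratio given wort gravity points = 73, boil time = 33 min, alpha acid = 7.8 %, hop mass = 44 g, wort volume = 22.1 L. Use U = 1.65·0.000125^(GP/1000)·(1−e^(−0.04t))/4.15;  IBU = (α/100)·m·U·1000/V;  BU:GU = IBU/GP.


U = 1.65·0.000125^(73/1000)·(1−e^(−0.04·33))/4.15 = 0.1512
IBU = (7.8/100)·44·0.1512·1000/22.1 = 23.4795
BU:GU = 23.4795/73

0.3216


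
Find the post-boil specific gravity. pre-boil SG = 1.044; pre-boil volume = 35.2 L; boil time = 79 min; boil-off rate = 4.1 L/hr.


V_post = V_pre − rate·(t/60);  SG_post = 1 + (SG_pre−1)·V_pre/V_post
V_post = 35.2 − 4.1·(79/60) = 29.8017
SG_post = 1 + (1.044 − 1)·35.2/29.8017

1.0520


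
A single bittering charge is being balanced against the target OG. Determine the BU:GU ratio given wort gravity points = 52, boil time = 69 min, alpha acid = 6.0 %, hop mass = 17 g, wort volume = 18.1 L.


U = 1.65·0.000125^(GP/1000)·(1−e^(−0.04t))/4.15;  IBU = (α/100)·m·U·1000/V;  BU:GU = IBU/GP
U = 1.65·0.000125^(52/1000)·(1−e^(−0.04·69))/4.15 = 0.2334
IBU = (6.0/100)·17·0.2334·1000/18.1 = 13.1523
BU:GU = 13.1523/52

0.2529


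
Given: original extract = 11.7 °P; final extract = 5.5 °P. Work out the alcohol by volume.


SG = 259/(259 − P);  ABV = (OG − FG)·131.25
OG = 259/(259 − 11.7) = 1.0473
FG = 259/(259 − 5.5) = 1.0217
ABV = (1.0473 − 1.0217)·131.25

3.3619 % ABV


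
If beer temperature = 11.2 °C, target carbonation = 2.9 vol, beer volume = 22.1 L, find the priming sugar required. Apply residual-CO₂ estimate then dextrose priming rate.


residual = 14.695·(0.01821 + 0.09011·e^(−0.04·T));  sugar = (target − residual)·4.0·V
residual = 14.695·(0.01821 + 0.09011·e^(−0.04·11.2)) = 1.1136
sugar = (2.9 − 1.1136)·4.0·22.1

157.9167 g


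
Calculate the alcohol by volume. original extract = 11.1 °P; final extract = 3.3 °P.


SG = 259/(259 − P);  ABV = (OG − FG)·131.25
OG = 259/(259 − 11.1) = 1.0448
FG = 259/(259 − 3.3) = 1.0129
ABV = (1.0448 − 1.0129)·131.25

4.1830 % ABV


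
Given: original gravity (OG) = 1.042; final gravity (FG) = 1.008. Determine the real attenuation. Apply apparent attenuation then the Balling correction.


AA = (OG−FG)/(OG−1)·100;  RA = AA·0.8192
AA = (1.042 − 1.008)/(1.042 − 1)·100 = 80.9524
RA = 80.9524·0.8192

66.3162 %


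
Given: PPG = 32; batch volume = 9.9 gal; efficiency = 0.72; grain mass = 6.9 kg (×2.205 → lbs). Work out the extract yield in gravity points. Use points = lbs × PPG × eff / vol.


lbs = 6.9 × 2.205 = 15.2145
points = 15.2145 × 32 × 0.72 / 9.9

35.4083 points


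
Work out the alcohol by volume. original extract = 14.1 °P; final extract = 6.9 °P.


SG = 259/(259 − P);  ABV = (OG − FG)·131.25
OG = 259/(259 − 14.1) = 1.0576
FG = 259/(259 − 6.9) = 1.0274
ABV = (1.0576 − 1.0274)·131.25

3.9643 % ABV


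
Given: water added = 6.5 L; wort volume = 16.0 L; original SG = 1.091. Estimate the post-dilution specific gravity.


SG_new = 1 + (SG_old − 1)·V_old/(V_old + V_water)
pts = (1.091 − 1)·1000·16.0/(16.0 + 6.5) = 64.7111
SG_new = 1 + 64.7111/1000

1.0647


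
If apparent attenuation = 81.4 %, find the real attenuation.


RA = AA · 0.8192
RA = 81.4 · 0.8192

66.6829 %


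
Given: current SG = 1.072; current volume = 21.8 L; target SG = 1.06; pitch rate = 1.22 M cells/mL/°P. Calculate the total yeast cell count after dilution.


V_w = V·((SG_c−1)/(SG_t−1)−1);  °P = 259 − 259/SG_t;  cells = rate·(V+V_w)·°P
V_w = 21.8·((1.072−1)/(1.06−1)−1) = 4.3600
V_final = 21.8 + 4.3600 = 26.1600
°P = 259 − 259/1.06 = 14.6604
cells = 1.22·26.1600·14.6604

467.8889 billion cells


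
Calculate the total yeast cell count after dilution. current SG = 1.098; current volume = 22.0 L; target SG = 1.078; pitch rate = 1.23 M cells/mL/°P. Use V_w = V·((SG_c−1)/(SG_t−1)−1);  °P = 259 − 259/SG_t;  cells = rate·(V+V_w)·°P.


V_w = 22.0·((1.098−1)/(1.078−1)−1) = 5.6410
V_final = 22.0 + 5.6410 = 27.6410
°P = 259 − 259/1.078 = 18.7403
cells = 1.23·27.6410·18.7403

637.1400 billion cells


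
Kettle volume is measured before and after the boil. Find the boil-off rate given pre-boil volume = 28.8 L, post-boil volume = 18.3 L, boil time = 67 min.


rate = (V_pre − V_post) / (t_min/60)
rate = (28.8 − 18.3) / (67/60)

9.4030 L/hr


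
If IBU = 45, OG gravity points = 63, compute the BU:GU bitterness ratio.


BU:GU = IBU / OG_points
BU:GU = 45 / 63

0.7143


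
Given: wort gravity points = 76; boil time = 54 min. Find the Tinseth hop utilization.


U = 1.65·0.000125^(GP/1000) · (1 − e^(−0.04·t))/4.15
bigness = 1.65·0.000125^(76/1000) = 0.8334
boil_factor = (1 − e^(−0.04·54))/4.15 = 0.2132
U = 0.8334 · 0.2132

0.1777


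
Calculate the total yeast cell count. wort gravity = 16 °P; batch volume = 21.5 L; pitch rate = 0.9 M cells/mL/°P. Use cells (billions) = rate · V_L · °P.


cells = 0.9 · 21.5 · 16

309.6000 billion cells


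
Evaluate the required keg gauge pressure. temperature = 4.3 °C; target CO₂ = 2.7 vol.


psi = vols/(0.01821 + 0.09011·e^(−0.04·T)) − 14.695
psi = 2.7/(0.01821 + 0.09011·e^(−0.04·4.3)) − 14.695

14.0038 psi


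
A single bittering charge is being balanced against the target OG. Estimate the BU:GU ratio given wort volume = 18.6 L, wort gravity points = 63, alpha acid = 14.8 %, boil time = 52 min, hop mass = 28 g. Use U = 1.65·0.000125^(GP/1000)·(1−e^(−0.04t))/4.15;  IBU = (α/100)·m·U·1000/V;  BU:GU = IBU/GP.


U = 1.65·0.000125^(63/1000)·(1−e^(−0.04·52))/4.15 = 0.1975
IBU = (14.8/100)·28·0.1975·1000/18.6 = 44.0038
BU:GU = 44.0038/63

0.6985


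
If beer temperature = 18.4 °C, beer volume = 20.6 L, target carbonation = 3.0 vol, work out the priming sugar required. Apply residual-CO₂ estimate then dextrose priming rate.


residual = 14.695·(0.01821 + 0.09011·e^(−0.04·T));  sugar = (target − residual)·4.0·V
residual = 14.695·(0.01821 + 0.09011·e^(−0.04·18.4)) = 0.9019
sugar = (3.0 − 0.9019)·4.0·20.6

172.8829 g


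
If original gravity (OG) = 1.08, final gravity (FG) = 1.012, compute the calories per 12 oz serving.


ABW = (OG−FG)·131.25·0.79/FG;  °P = 259 − 259/SG (for OG→OE and FG→AE);  RE = 0.1808·OE + 0.8192·AE;  Cal = (6.9·ABW + 4·(RE−0.1))·FG·3.55
ABW = (1.08 − 1.012)·131.25·0.79/1.012 = 6.9671
OE = 259 − 259/1.08 = 19.1852 °P
AE = 259 − 259/1.012 = 3.0711 °P
RE = 0.1808·19.1852 + 0.8192·3.0711 = 5.9846 °P
Cal = (6.9·6.9671 + 4·(5.9846−0.1))·1.012·3.55

257.2717 kcal


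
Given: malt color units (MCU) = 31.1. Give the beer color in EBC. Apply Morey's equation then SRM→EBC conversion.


SRM = 1.4922·MCU^0.6859;  EBC = SRM·1.97
SRM = 1.4922·31.1^0.6859 = 15.7656
EBC = 15.7656·1.97

31.0583 EBC


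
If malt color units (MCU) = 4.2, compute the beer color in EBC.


SRM = 1.4922·MCU^0.6859;  EBC = SRM·1.97
SRM = 1.4922·4.2^0.6859 = 3.9931
EBC = 3.9931·1.97

7.8665 EBC


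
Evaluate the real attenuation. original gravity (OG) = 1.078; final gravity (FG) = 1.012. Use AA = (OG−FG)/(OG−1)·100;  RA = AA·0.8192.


AA = (1.078 − 1.012)/(1.078 − 1)·100 = 84.6154
RA = 84.6154·0.8192

69.3169 %


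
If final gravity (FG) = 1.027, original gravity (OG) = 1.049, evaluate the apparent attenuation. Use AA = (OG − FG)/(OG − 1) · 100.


AA = (1.049 − 1.027)/(1.049 − 1) · 100

44.8980 %


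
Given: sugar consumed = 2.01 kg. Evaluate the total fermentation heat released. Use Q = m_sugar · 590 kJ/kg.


Q = 2.01 · 590

1185.9000 kJ


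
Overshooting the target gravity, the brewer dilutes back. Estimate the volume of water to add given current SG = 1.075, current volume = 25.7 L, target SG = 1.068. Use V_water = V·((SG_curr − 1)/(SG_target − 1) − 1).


V_water = 25.7·((1.075 − 1)/(1.068 − 1) − 1)

2.6456 L


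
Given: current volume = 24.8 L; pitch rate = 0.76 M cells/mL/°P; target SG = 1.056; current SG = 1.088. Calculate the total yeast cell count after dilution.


V_w = V·((SG_c−1)/(SG_t−1)−1);  °P = 259 − 259/SG_t;  cells = rate·(V+V_w)·°P
V_w = 24.8·((1.088−1)/(1.056−1)−1) = 14.1714
V_final = 24.8 + 14.1714 = 38.9714
°P = 259 − 259/1.056 = 13.7348
cells = 0.76·38.9714·13.7348

406.8027 billion cells


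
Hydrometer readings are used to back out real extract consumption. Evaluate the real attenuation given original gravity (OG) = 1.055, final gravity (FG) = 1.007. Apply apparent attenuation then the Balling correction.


AA = (OG−FG)/(OG−1)·100;  RA = AA·0.8192
AA = (1.055 − 1.007)/(1.055 − 1)·100 = 87.2727
RA = 87.2727·0.8192

71.4938 %


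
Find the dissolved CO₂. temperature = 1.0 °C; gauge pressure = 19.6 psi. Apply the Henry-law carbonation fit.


vols = (P + 14.695)·(0.01821 + 0.09011·e^(−0.04·T))
vols = (19.6 + 14.695)·(0.01821 + 0.09011·e^(−0.04·1.0))

3.5937 volumes


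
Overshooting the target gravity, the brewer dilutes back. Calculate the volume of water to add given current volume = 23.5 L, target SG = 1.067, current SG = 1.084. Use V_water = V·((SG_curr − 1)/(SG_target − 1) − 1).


V_water = 23.5·((1.084 − 1)/(1.067 − 1) − 1)

5.9627 L


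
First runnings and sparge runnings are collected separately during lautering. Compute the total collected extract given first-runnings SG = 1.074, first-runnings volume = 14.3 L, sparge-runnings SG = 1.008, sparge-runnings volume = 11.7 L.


total = Σ (SG_i − 1)·1000·V_i
first = (1.074 − 1)·1000·14.3 = 1058.2000
sparge = (1.008 − 1)·1000·11.7 = 93.6000
total = 1058.2000 + 93.6000

1151.8000 gravity·L


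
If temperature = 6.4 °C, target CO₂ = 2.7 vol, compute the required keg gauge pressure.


psi = vols/(0.01821 + 0.09011·e^(−0.04·T)) − 14.695
psi = 2.7/(0.01821 + 0.09011·e^(−0.04·6.4)) − 14.695

15.9980 psi


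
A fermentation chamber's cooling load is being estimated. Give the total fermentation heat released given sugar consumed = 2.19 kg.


Q = m_sugar · 590 kJ/kg
Q = 2.19 · 590

1292.1000 kJ


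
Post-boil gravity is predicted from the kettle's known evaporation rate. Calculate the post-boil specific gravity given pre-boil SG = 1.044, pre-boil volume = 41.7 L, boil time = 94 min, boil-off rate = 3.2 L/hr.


V_post = V_pre − rate·(t/60);  SG_post = 1 + (SG_pre−1)·V_pre/V_post
V_post = 41.7 − 3.2·(94/60) = 36.6867
SG_post = 1 + (1.044 − 1)·41.7/36.6867

1.0500


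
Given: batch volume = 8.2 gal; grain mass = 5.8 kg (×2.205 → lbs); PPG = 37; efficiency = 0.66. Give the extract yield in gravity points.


points = lbs × PPG × eff / vol
lbs = 5.8 × 2.205 = 12.7890
points = 12.7890 × 37 × 0.66 / 8.2

38.0863 points


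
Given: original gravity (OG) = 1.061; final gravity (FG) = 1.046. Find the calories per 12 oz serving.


ABW = (OG−FG)·131.25·0.79/FG;  °P = 259 − 259/SG (for OG→OE and FG→AE);  RE = 0.1808·OE + 0.8192·AE;  Cal = (6.9·ABW + 4·(RE−0.1))·FG·3.55
ABW = (1.061 − 1.046)·131.25·0.79/1.046 = 1.4869
OE = 259 − 259/1.061 = 14.8907 °P
AE = 259 − 259/1.046 = 11.3901 °P
RE = 0.1808·14.8907 + 0.8192·11.3901 = 12.0230 °P
Cal = (6.9·1.4869 + 4·(12.0230−0.1))·1.046·3.55

215.1916 kcal


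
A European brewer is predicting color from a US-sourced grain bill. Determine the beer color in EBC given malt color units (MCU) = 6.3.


SRM = 1.4922·MCU^0.6859;  EBC = SRM·1.97
SRM = 1.4922·6.3^0.6859 = 5.2734
EBC = 5.2734·1.97

10.3887 EBC


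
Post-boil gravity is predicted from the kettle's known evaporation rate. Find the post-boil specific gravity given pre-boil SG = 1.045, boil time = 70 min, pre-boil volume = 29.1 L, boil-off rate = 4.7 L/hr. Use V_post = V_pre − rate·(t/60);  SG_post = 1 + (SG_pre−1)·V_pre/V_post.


V_post = 29.1 − 4.7·(70/60) = 23.6167
SG_post = 1 + (1.045 − 1)·29.1/23.6167

1.0554


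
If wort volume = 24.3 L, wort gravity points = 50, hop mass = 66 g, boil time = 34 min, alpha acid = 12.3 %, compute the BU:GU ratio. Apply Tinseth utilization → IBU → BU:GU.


U = 1.65·0.000125^(GP/1000)·(1−e^(−0.04t))/4.15;  IBU = (α/100)·m·U·1000/V;  BU:GU = IBU/GP
U = 1.65·0.000125^(50/1000)·(1−e^(−0.04·34))/4.15 = 0.1886
IBU = (12.3/100)·66·0.1886·1000/24.3 = 62.9957
BU:GU = 62.9957/50

1.2599
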